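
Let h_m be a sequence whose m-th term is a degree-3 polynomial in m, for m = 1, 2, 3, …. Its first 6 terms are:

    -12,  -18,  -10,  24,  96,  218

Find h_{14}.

1st diffs: -6, 8, 34, 72, 122.
2nd diffs: 14, 26, 38, 50.
3rd diffs: 12, 12, 12 (constant).
Newton forward-difference form: h_m = -12 + (-6)·C(m-1,1) + 14·C(m-1,2) + 12·C(m-1,3).
At m = 14: m-1 = 13, so h_{14} = -12 - 78 + 1092 + 3432 = 4434.

4434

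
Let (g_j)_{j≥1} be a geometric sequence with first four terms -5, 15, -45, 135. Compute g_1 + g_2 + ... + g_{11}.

Common ratio r = -3.
g_j = (-5)·(-3)^(j-1).
S = (-5)·((-3)^11 - 1)/(-3 - 1) = (-5)·(-177147 - 1)/(-4) = -221435.

-221435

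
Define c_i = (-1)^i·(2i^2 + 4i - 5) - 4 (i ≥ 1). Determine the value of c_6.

87

(-1)^6 = 1; 2i^2 + 4i - 5 at i=6 is 91; so c_6 = 87.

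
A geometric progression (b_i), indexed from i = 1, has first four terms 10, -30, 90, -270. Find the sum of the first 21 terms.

Common ratio r = -3.
b_i = 10·(-3)^(i-1).
S = 10·((-3)^21 - 1)/(-3 - 1) = 10·(-10460353203 - 1)/(-4) = 26150883010.

26150883010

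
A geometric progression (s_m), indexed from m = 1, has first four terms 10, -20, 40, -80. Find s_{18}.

Common ratio r = -2.
s_m = 10·(-2)^(m-1).
s_{18} = 10·(-2)^17 = -1310720.

-1310720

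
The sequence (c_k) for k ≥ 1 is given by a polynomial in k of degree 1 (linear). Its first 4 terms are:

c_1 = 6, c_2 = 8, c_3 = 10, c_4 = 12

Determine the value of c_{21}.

46

1st diffs: 2, 2, 2 (constant).
So c_k = 2k + 4.
Evaluating at k = 21 gives c_{21} = 46.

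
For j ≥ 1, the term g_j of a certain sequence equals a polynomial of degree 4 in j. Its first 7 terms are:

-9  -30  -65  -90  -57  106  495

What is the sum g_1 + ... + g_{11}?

15444

1st diffs: -21, -35, -25, 33, 163, 389.
2nd diffs: -14, 10, 58, 130, 226.
3rd diffs: 24, 48, 72, 96.
4th diffs: 24, 24, 24 (constant).
Newton forward-difference form: g_j = -9 + (-21)·C(j-1,1) + (-14)·C(j-1,2) + 24·C(j-1,3) + 24·C(j-1,4).
Continuing: 1230, 2455, 4338, 7071.
Summing j = 1..11 (11 terms) gives 15444.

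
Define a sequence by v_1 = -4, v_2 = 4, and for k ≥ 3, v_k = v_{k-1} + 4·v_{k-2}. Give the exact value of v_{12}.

Iterate the recurrence:
v_3 = -12;  v_4 = 4;  v_5 = -44;  v_6 = -28;  v_7 = -204;  v_8 = -316;  v_9 = -1132;  v_{10} = -2396;  v_{11} = -6924;  v_{12} = -16508.

-16508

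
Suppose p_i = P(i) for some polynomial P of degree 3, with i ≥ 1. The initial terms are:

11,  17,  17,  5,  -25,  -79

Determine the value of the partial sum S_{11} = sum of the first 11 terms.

-2519

1st diffs: 6, 0, -12, -30, -54.
2nd diffs: -6, -12, -18, -24.
3rd diffs: -6, -6, -6 (constant).
So p_i = -i^3 + 3i^2 + 4i + 5.
Continuing: …, -163, -283, -445, -655, …, p_{11} = -919.
Summing i = 1..11 (11 terms) gives -2519.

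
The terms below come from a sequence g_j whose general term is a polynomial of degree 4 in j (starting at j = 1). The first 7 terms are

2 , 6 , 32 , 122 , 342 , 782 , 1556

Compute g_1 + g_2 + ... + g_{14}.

98490

1st diffs: 4, 26, 90, 220, 440, 774.
2nd diffs: 22, 64, 130, 220, 334.
3rd diffs: 42, 66, 90, 114.
4th diffs: 24, 24, 24 (constant).
Newton forward-difference form: g_j = 2 + 4·C(j-1,1) + 22·C(j-1,2) + 42·C(j-1,3) + 24·C(j-1,4).
Continuing: …, 2802, 4682, 7382, 11112, …, g_{14} = 30942.
Summing j = 1..14 (14 terms) gives 98490.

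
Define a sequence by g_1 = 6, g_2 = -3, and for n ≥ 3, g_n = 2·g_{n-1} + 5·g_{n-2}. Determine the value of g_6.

537

Iterate the recurrence:
g_3 = 24;  g_4 = 33;  g_5 = 186;  g_6 = 537.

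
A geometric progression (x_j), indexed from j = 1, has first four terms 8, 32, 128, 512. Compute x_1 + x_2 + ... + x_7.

43688

Common ratio r = 4.
x_j = 8·4^(j-1).
S = 8·(4^7 - 1)/(4 - 1) = 8·(16384 - 1)/(3) = 43688.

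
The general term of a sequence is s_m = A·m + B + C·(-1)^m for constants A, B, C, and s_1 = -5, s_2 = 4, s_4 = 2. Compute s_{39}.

-43

At m = 1, 2, 4: A + B - C = -5; 2A + B + C = 4; 4A + B + C = 2.
Subtracting the first from the second: A + 2C = 9.
Subtracting the second from the third: 2A = -2.
Solving: C = 5, A = -1, then B = 1.
Therefore s_{39} = -39 + 1 + 5·(-1) = -43.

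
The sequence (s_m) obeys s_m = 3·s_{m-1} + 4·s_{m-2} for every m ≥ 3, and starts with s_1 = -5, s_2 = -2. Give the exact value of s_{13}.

-23488106

Step forward from the initial values:
s_3 = -26; s_4 = -86; s_5 = -362; …; s_{10} = -366998; s_{11} = -1468010; s_{12} = -5872022; s_{13} = -23488106.
(Characteristic roots are 4 and -1.)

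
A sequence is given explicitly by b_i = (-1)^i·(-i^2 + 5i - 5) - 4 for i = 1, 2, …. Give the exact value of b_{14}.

-135

(-1)^14 = 1; -i^2 + 5i - 5 at i=14 is -131; so b_{14} = -135.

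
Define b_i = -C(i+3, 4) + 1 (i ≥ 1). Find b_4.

C(7, 4) = 35, so b_4 = -34.

-34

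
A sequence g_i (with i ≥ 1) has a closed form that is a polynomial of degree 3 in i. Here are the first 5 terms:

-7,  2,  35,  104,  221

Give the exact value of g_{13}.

4325

1st diffs: 9, 33, 69, 117.
2nd diffs: 24, 36, 48.
3rd diffs: 12, 12 (constant).
Newton forward-difference form: g_i = -7 + 9·C(i-1,1) + 24·C(i-1,2) + 12·C(i-1,3).
At i = 13: i-1 = 12, so g_{13} = -7 + 108 + 1584 + 2640 = 4325.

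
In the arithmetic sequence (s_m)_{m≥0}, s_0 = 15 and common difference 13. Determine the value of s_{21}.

s_m = 15 + (m - 0)·13.
s_{21} = 15 + 21·13 = 288.

288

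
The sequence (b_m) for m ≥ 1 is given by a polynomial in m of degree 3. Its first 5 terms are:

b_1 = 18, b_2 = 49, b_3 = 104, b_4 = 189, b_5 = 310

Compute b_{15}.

1st diffs: 31, 55, 85, 121.
2nd diffs: 24, 30, 36.
3rd diffs: 6, 6 (constant).
Newton forward-difference form: b_m = 18 + 31·C(m-1,1) + 24·C(m-1,2) + 6·C(m-1,3).
At m = 15: m-1 = 14, so b_{15} = 18 + 434 + 2184 + 2184 = 4820.

4820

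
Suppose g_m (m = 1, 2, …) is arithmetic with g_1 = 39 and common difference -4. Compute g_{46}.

-141

g_m = 39 + (m - 1)·(-4).
g_{46} = 39 + 45·(-4) = -141.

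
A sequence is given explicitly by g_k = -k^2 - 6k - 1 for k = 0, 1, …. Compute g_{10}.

g_{10} = -1·10^2 - 6·10 - 1 = -161.

-161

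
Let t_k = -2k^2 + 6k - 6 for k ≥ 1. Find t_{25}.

t_{25} = -2·25^2 + 6·25 - 6 = -1106.

-1106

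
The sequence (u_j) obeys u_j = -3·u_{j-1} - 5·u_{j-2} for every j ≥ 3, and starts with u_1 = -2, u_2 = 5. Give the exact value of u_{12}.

Iterate the recurrence:
u_3 = -5; u_4 = -10; u_5 = 55; u_6 = -115; u_7 = 70; u_8 = 365; u_9 = -1445; u_{10} = 2510; u_{11} = -305; u_{12} = -11635.

-11635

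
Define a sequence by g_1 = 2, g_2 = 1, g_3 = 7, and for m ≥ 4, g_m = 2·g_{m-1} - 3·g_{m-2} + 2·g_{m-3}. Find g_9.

Applying the relation repeatedly:
g_4 = 15;  g_5 = 11;  g_6 = -9;  g_7 = -21;  g_8 = 7;  g_9 = 59.

59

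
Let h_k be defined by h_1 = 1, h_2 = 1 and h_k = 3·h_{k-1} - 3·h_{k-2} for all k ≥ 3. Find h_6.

h_3 = 0;  h_4 = -3;  h_5 = -9;  h_6 = -18.

-18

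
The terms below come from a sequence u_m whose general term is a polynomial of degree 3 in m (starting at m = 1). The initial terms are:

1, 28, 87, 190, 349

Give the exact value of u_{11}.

3151

1st diffs: 27, 59, 103, 159.
2nd diffs: 32, 44, 56.
3rd diffs: 12, 12 (constant).
Newton forward-difference form: u_m = 1 + 27·C(m-1,1) + 32·C(m-1,2) + 12·C(m-1,3).
At m = 11: m-1 = 10, so u_{11} = 1 + 270 + 1440 + 1440 = 3151.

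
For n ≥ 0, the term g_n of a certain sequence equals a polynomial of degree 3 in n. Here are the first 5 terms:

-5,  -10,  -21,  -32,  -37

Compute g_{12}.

859

1st diffs: -5, -11, -11, -5.
2nd diffs: -6, 0, 6.
3rd diffs: 6, 6 (constant).
So g_n = n^3 - 6n^2 - 5.
Evaluating at n = 12 gives g_{12} = 859.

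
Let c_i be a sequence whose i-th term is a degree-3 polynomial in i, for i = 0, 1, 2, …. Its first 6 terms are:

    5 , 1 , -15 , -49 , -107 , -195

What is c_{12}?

-2155

1st diffs: -4, -16, -34, -58, -88.
2nd diffs: -12, -18, -24, -30.
3rd diffs: -6, -6, -6 (constant).
Newton forward-difference form: c_i = 5 + (-4)·C(i,1) + (-12)·C(i,2) + (-6)·C(i,3).
At i = 12: i = 12, so c_{12} = 5 - 48 - 792 - 1320 = -2155.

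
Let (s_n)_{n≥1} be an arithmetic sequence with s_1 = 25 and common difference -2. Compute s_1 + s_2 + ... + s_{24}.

s_n = 25 + (n - 1)·(-2).
s_{24} = -21; S = 24·(25 + (-21))/2 = 48.

48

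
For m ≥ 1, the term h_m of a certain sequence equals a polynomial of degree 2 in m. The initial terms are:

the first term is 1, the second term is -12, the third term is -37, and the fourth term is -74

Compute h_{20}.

-2298

1st diffs: -13, -25, -37.
2nd diffs: -12, -12 (constant).
Newton forward-difference form: h_m = 1 + (-13)·C(m-1,1) + (-12)·C(m-1,2).
At m = 20: m-1 = 19, so h_{20} = 1 - 247 - 2052 = -2298.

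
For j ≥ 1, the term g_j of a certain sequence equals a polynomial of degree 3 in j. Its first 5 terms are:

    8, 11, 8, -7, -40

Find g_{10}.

-685

1st diffs: 3, -3, -15, -33.
2nd diffs: -6, -12, -18.
3rd diffs: -6, -6 (constant).
Newton forward-difference form: g_j = 8 + 3·C(j-1,1) + (-6)·C(j-1,2) + (-6)·C(j-1,3).
At j = 10: j-1 = 9, so g_{10} = 8 + 27 - 216 - 504 = -685.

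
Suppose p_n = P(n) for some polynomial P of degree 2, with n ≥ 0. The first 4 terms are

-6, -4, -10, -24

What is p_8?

1st diffs: 2, -6, -14.
2nd diffs: -8, -8 (constant).
Newton forward-difference form: p_n = -6 + 2·C(n,1) + (-8)·C(n,2).
At n = 8: n = 8, so p_8 = -6 + 16 - 224 = -214.

-214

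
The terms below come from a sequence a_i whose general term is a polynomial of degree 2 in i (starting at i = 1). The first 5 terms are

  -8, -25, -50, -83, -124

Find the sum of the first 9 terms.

-1356

1st diffs: -17, -25, -33, -41.
2nd diffs: -8, -8, -8 (constant).
Newton forward-difference form: a_i = -8 + (-17)·C(i-1,1) + (-8)·C(i-1,2).
Continuing: -173, -230, -295, -368.
Summing i = 1..9 (9 terms) gives -1356.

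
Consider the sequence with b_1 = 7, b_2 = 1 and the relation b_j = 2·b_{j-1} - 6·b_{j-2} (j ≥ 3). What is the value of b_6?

b_3 = -40  b_4 = -86  b_5 = 68  b_6 = 652.

652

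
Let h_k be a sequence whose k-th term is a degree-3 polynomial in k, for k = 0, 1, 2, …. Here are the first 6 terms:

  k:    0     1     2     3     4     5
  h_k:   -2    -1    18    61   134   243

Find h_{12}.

2518

1st diffs: 1, 19, 43, 73, 109.
2nd diffs: 18, 24, 30, 36.
3rd diffs: 6, 6, 6 (constant).
Newton forward-difference form: h_k = -2 + 1·C(k,1) + 18·C(k,2) + 6·C(k,3).
At k = 12: k = 12, so h_{12} = -2 + 12 + 1188 + 1320 = 2518.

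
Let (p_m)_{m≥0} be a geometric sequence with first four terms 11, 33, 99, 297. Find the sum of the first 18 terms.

2130812684

Common ratio r = 3.
p_m = 11·3^(m-0).
S = 11·(3^18 - 1)/(3 - 1) = 11·(387420489 - 1)/(2) = 2130812684.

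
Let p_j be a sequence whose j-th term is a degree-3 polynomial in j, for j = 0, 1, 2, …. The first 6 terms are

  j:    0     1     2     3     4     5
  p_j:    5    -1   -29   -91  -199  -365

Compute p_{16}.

1st diffs: -6, -28, -62, -108, -166.
2nd diffs: -22, -34, -46, -58.
3rd diffs: -12, -12, -12 (constant).
Newton forward-difference form: p_j = 5 + (-6)·C(j,1) + (-22)·C(j,2) + (-12)·C(j,3).
At j = 16: j = 16, so p_{16} = 5 - 96 - 2640 - 6720 = -9451.

-9451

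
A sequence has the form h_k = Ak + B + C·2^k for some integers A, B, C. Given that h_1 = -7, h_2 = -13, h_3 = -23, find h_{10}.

-2069

Plug in k = 1, 2, 3: A + B + 2C = -7; 2A + B + 4C = -13; 3A + B + 8C = -23.
Subtracting the first from the second: A + 2C = -6.
Subtracting the second from the third: A + 4C = -10.
Solving: C = -2, A = -2, then B = -1.
Therefore h_{10} = -20 + (-1) + (-2)·1024 = -2069.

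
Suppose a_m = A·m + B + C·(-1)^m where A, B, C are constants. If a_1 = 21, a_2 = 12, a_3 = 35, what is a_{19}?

147

Write the equations: A + B - C = 21; 2A + B + C = 12; 3A + B - C = 35.
Subtracting the first from the second: A + 2C = -9.
Subtracting the second from the third: A - 2C = 23.
Solving: C = -8, A = 7, then B = 6.
Therefore a_{19} = 133 + 6 + (-8)·(-1) = 147.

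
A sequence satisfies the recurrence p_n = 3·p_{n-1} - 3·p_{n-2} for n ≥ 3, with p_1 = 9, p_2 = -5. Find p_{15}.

Step forward from the initial values:
p_3 = -42  p_4 = -111  p_5 = -207  …  p_{12} = 7776  p_{13} = 6561  p_{14} = -3645  p_{15} = -30618.

-30618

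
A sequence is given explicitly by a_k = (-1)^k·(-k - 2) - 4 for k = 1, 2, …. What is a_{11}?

9

(-1)^11 = -1; -k - 2 at k=11 is -13; so a_{11} = 9.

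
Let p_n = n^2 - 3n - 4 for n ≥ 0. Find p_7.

p_7 = 1·7^2 - 3·7 - 4 = 24.

24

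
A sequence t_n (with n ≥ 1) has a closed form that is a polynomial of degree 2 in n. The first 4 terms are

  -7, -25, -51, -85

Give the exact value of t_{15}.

-987

1st diffs: -18, -26, -34.
2nd diffs: -8, -8 (constant).
Newton forward-difference form: t_n = -7 + (-18)·C(n-1,1) + (-8)·C(n-1,2).
At n = 15: n-1 = 14, so t_{15} = -7 - 252 - 728 = -987.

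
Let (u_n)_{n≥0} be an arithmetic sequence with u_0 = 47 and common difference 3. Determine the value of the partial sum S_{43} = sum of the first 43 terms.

4730

u_n = 47 + (n - 0)·3.
u_{42} = 173; S = 43·(47 + 173)/2 = 4730.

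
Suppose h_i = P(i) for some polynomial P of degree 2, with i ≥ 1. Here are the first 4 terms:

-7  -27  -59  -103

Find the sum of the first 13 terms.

1st diffs: -20, -32, -44.
2nd diffs: -12, -12 (constant).
So h_i = -6i^2 - 2i + 1.
Continuing: …, -159, -227, -307, -399, …, h_{13} = -1039.
Summing i = 1..13 (13 terms) gives -5083.

-5083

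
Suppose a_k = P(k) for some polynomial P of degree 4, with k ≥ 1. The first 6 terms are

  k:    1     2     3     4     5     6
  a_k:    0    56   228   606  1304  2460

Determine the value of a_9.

10416

1st diffs: 56, 172, 378, 698, 1156.
2nd diffs: 116, 206, 320, 458.
3rd diffs: 90, 114, 138.
4th diffs: 24, 24 (constant).
Newton forward-difference form: a_k = 56·C(k-1,1) + 116·C(k-1,2) + 90·C(k-1,3) + 24·C(k-1,4).
At k = 9: k-1 = 8, so a_9 = 448 + 3248 + 5040 + 1680 = 10416.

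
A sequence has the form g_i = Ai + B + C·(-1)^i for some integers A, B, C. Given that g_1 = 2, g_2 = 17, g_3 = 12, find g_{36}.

187

Write the equations: A + B - C = 2; 2A + B + C = 17; 3A + B - C = 12.
Subtracting the first from the second: A + 2C = 15.
Subtracting the second from the third: A - 2C = -5.
Solving: C = 5, A = 5, then B = 2.
So g_i = 5·i + 2 + 5·(-1)^i; at i=36 this is 187.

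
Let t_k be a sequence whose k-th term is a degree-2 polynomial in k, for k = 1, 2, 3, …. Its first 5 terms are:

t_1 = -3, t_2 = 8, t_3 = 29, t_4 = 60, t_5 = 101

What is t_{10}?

456

1st diffs: 11, 21, 31, 41.
2nd diffs: 10, 10, 10 (constant).
So t_k = 5k^2 - 4k - 4.
Evaluating at k = 10 gives t_{10} = 456.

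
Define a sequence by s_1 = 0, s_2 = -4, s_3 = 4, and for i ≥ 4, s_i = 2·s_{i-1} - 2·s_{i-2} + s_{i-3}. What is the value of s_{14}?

Iterate the recurrence:
s_4 = 16; s_5 = 20; s_6 = 12; …; s_{11} = 20; s_{12} = 12; s_{13} = 0; s_{14} = -4.

-4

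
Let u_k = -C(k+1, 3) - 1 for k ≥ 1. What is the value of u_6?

-36

C(7, 3) = 35, so u_6 = -36.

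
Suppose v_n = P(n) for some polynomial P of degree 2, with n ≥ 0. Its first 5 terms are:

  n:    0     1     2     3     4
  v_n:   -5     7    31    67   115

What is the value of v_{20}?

1st diffs: 12, 24, 36, 48.
2nd diffs: 12, 12, 12 (constant).
Newton forward-difference form: v_n = -5 + 12·C(n,1) + 12·C(n,2).
At n = 20: n = 20, so v_{20} = -5 + 240 + 2280 = 2515.

2515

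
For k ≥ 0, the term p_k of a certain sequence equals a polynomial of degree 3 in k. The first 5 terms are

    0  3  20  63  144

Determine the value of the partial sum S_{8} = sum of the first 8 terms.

1708

1st diffs: 3, 17, 43, 81.
2nd diffs: 14, 26, 38.
3rd diffs: 12, 12 (constant).
Newton forward-difference form: p_k = 3·C(k,1) + 14·C(k,2) + 12·C(k,3).
Continuing: 275, 468, 735.
Summing k = 0..7 (8 terms) gives 1708.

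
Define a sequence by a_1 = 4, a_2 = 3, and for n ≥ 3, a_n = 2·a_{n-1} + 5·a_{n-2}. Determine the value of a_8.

10407

a_3 = 26, a_4 = 67, a_5 = 264, a_6 = 863, a_7 = 3046, a_8 = 10407.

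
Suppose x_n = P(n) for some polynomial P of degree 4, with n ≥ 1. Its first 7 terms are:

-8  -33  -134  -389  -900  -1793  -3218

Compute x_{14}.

-45729

1st diffs: -25, -101, -255, -511, -893, -1425.
2nd diffs: -76, -154, -256, -382, -532.
3rd diffs: -78, -102, -126, -150.
4th diffs: -24, -24, -24 (constant).
Newton forward-difference form: x_n = -8 + (-25)·C(n-1,1) + (-76)·C(n-1,2) + (-78)·C(n-1,3) + (-24)·C(n-1,4).
At n = 14: n-1 = 13, so x_{14} = -8 - 325 - 5928 - 22308 - 17160 = -45729.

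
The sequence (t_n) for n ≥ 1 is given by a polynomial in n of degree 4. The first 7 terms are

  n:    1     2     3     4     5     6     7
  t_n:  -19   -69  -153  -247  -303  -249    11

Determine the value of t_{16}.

1st diffs: -50, -84, -94, -56, 54, 260.
2nd diffs: -34, -10, 38, 110, 206.
3rd diffs: 24, 48, 72, 96.
4th diffs: 24, 24, 24 (constant).
So t_n = n^4 - 6n^3 - 6n^2 - 5n - 3.
Evaluating at n = 16 gives t_{16} = 39341.

39341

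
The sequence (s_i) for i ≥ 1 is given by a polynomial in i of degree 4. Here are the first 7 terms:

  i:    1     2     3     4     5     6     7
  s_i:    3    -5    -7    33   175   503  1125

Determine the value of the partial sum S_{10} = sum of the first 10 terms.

1st diffs: -8, -2, 40, 142, 328, 622.
2nd diffs: 6, 42, 102, 186, 294.
3rd diffs: 36, 60, 84, 108.
4th diffs: 24, 24, 24 (constant).
Newton forward-difference form: s_i = 3 + (-8)·C(i-1,1) + 6·C(i-1,2) + 36·C(i-1,3) + 24·C(i-1,4).
Continuing: 2173, 3803, 6195.
Summing i = 1..10 (10 terms) gives 13998.

13998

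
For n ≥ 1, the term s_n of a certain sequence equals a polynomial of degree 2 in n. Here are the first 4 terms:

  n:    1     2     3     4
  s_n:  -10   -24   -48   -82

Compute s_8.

1st diffs: -14, -24, -34.
2nd diffs: -10, -10 (constant).
So s_n = -5n^2 + n - 6.
Evaluating at n = 8 gives s_8 = -318.

-318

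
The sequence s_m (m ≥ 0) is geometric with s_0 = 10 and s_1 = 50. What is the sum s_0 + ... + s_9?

Common ratio r = 5.
s_m = 10·5^(m-0).
S = 10·(5^10 - 1)/(5 - 1) = 10·(9765625 - 1)/(4) = 24414060.

24414060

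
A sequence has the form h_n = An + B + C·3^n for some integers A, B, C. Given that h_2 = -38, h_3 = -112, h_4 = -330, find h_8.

The three given values yield: 2A + B + 9C = -38; 3A + B + 27C = -112; 4A + B + 81C = -330.
Subtracting the first from the second: A + 18C = -74.
Subtracting the second from the third: A + 54C = -218.
Solving: C = -4, A = -2, then B = 2.
Hence h_8 = -2·8 + 2 + (-4)·6561 = -26258.

-26258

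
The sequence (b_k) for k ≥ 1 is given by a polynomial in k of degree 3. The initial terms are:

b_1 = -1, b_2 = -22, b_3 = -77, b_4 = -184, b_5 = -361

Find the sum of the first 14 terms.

-32319

1st diffs: -21, -55, -107, -177.
2nd diffs: -34, -52, -70.
3rd diffs: -18, -18 (constant).
Newton forward-difference form: b_k = -1 + (-21)·C(k-1,1) + (-34)·C(k-1,2) + (-18)·C(k-1,3).
Continuing: …, -626, -997, -1492, -2129, …, b_{14} = -8074.
Summing k = 1..14 (14 terms) gives -32319.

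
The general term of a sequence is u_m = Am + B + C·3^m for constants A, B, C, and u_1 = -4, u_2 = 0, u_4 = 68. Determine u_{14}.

4782936

Write the equations: A + B + 3C = -4; 2A + B + 9C = 0; 4A + B + 81C = 68.
Subtracting the first from the second: A + 6C = 4.
Subtracting the second from the third: 2A + 72C = 68.
Solving: C = 1, A = -2, then B = -5.
Hence u_{14} = -2·14 + (-5) + 1·4782969 = 4782936.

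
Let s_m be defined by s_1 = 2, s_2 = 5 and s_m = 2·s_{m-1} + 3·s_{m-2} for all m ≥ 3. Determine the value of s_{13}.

930022

Applying the relation repeatedly:
s_3 = 16;  s_4 = 47;  s_5 = 142;  …;  s_{10} = 34445;  s_{11} = 103336;  s_{12} = 310007;  s_{13} = 930022.
(Characteristic roots are 3 and -1.)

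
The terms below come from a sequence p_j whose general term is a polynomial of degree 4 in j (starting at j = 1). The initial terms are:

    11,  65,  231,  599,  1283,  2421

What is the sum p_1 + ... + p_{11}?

62359

1st diffs: 54, 166, 368, 684, 1138.
2nd diffs: 112, 202, 316, 454.
3rd diffs: 90, 114, 138.
4th diffs: 24, 24 (constant).
Newton forward-difference form: p_j = 11 + 54·C(j-1,1) + 112·C(j-1,2) + 90·C(j-1,3) + 24·C(j-1,4).
Continuing: …, 4175, 6731, 10299, 15113, …, p_{11} = 21431.
Summing j = 1..11 (11 terms) gives 62359.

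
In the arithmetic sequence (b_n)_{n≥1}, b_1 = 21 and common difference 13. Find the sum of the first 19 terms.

2622

b_n = 21 + (n - 1)·13.
b_{19} = 255; S = 19·(21 + 255)/2 = 2622.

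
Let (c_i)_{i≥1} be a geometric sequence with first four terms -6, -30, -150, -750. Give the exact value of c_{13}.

-1464843750

Common ratio r = 5.
c_i = (-6)·5^(i-1).
c_{13} = (-6)·5^12 = -1464843750.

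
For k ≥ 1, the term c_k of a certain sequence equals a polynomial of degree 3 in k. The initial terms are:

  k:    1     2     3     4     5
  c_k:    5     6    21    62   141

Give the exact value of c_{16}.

1st diffs: 1, 15, 41, 79.
2nd diffs: 14, 26, 38.
3rd diffs: 12, 12 (constant).
Newton forward-difference form: c_k = 5 + 1·C(k-1,1) + 14·C(k-1,2) + 12·C(k-1,3).
At k = 16: k-1 = 15, so c_{16} = 5 + 15 + 1470 + 5460 = 6950.

6950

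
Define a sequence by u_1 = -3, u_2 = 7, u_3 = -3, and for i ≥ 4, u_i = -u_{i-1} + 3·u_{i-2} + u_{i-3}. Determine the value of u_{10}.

1607

Iterate the recurrence:
u_4 = 21;  u_5 = -23;  u_6 = 83;  u_7 = -131;  u_8 = 357;  u_9 = -667;  u_{10} = 1607.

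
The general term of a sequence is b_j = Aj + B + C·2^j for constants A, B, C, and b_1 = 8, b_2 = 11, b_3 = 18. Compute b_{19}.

1048562

Plug in j = 1, 2, 3: A + B + 2C = 8; 2A + B + 4C = 11; 3A + B + 8C = 18.
Subtracting the first from the second: A + 2C = 3.
Subtracting the second from the third: A + 4C = 7.
Solving: C = 2, A = -1, then B = 5.
So b_j = -1·j + 5 + 2·2^j; at j=19 this is 1048562.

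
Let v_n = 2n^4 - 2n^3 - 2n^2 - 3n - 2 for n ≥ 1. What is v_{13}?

v_{13} = 2·13^4 - 2·13^3 - 2·13^2 - 3·13 - 2 = 52349.

52349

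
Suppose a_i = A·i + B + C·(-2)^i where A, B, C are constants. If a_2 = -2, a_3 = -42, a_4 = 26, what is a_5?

The three given values yield: 2A + B + 4C = -2; 3A + B - 8C = -42; 4A + B + 16C = 26.
Subtracting the first from the second: A - 12C = -40.
Subtracting the second from the third: A + 24C = 68.
Solving: C = 3, A = -4, then B = -6.
Therefore a_5 = -20 + (-6) + 3·(-32) = -122.

-122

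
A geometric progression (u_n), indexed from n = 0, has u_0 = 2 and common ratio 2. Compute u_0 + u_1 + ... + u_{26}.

u_n = 2·2^(n-0).
S = 2·(2^27 - 1)/(2 - 1) = 2·(134217728 - 1)/(1) = 268435454.

268435454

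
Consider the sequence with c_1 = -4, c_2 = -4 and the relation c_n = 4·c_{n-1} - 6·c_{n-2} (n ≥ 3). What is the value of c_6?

Iterate the recurrence:
c_3 = 8;  c_4 = 56;  c_5 = 176;  c_6 = 368.

368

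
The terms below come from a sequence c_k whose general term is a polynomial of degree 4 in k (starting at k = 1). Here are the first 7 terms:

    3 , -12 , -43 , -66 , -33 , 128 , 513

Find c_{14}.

22584

1st diffs: -15, -31, -23, 33, 161, 385.
2nd diffs: -16, 8, 56, 128, 224.
3rd diffs: 24, 48, 72, 96.
4th diffs: 24, 24, 24 (constant).
Newton forward-difference form: c_k = 3 + (-15)·C(k-1,1) + (-16)·C(k-1,2) + 24·C(k-1,3) + 24·C(k-1,4).
At k = 14: k-1 = 13, so c_{14} = 3 - 195 - 1248 + 6864 + 17160 = 22584.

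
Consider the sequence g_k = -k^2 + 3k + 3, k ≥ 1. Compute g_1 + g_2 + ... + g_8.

-72

Over k = 1..8: Σk = 36, Σk² = 204.
Total = (-1)·204 + (3)·36 + (3)·8 = -72.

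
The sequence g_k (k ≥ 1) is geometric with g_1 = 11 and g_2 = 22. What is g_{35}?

Common ratio r = 2.
g_k = 11·2^(k-1).
g_{35} = 11·2^34 = 188978561024.

188978561024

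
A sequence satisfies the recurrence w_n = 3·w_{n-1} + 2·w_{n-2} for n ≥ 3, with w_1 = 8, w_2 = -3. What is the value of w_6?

Compute successive terms:
w_3 = 7  w_4 = 15  w_5 = 59  w_6 = 207.

207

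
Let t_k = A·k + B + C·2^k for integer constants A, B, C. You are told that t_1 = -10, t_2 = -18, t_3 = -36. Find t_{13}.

-40936

The three given values yield: A + B + 2C = -10; 2A + B + 4C = -18; 3A + B + 8C = -36.
Subtracting the first from the second: A + 2C = -8.
Subtracting the second from the third: A + 4C = -18.
Solving: C = -5, A = 2, then B = -2.
Hence t_{13} = 2·13 + (-2) + (-5)·8192 = -40936.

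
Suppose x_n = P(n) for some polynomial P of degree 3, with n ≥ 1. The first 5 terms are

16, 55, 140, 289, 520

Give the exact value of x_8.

1st diffs: 39, 85, 149, 231.
2nd diffs: 46, 64, 82.
3rd diffs: 18, 18 (constant).
So x_n = 3n^3 + 5n^2 + 3n + 5.
Evaluating at n = 8 gives x_8 = 1885.

1885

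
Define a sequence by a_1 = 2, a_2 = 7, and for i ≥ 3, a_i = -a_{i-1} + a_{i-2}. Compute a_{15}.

-2173

a_3 = -5; a_4 = 12; a_5 = -17; …; a_{12} = 513; a_{13} = -830; a_{14} = 1343; a_{15} = -2173.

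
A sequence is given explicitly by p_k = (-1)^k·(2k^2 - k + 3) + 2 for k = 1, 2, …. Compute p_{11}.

(-1)^11 = -1; 2k^2 - k + 3 at k=11 is 234; so p_{11} = -232.

-232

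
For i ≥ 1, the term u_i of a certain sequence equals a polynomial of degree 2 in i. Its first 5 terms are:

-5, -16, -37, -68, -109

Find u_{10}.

-464

1st diffs: -11, -21, -31, -41.
2nd diffs: -10, -10, -10 (constant).
Newton forward-difference form: u_i = -5 + (-11)·C(i-1,1) + (-10)·C(i-1,2).
At i = 10: i-1 = 9, so u_{10} = -5 - 99 - 360 = -464.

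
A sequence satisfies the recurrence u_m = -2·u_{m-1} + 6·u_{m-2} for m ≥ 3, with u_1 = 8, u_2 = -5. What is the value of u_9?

Step forward from the initial values:
u_3 = 58; u_4 = -146; u_5 = 640; u_6 = -2156; u_7 = 8152; u_8 = -29240; u_9 = 107392.

107392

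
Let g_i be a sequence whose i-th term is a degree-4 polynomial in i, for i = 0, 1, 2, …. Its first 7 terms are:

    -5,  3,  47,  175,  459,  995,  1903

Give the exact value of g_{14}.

44879

1st diffs: 8, 44, 128, 284, 536, 908.
2nd diffs: 36, 84, 156, 252, 372.
3rd diffs: 48, 72, 96, 120.
4th diffs: 24, 24, 24 (constant).
So g_i = i^4 + 2i^3 + 5i^2 - 5.
Evaluating at i = 14 gives g_{14} = 44879.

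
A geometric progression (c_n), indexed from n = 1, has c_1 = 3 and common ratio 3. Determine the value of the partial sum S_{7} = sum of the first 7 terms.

c_n = 3·3^(n-1).
S = 3·(3^7 - 1)/(3 - 1) = 3·(2187 - 1)/(2) = 3279.

3279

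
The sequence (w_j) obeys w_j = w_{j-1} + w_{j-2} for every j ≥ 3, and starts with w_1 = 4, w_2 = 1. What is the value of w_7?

28

Step forward from the initial values:
w_3 = 5; w_4 = 6; w_5 = 11; w_6 = 17; w_7 = 28.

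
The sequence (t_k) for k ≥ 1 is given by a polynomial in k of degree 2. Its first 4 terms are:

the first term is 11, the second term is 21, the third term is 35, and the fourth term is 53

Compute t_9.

1st diffs: 10, 14, 18.
2nd diffs: 4, 4 (constant).
Newton forward-difference form: t_k = 11 + 10·C(k-1,1) + 4·C(k-1,2).
At k = 9: k-1 = 8, so t_9 = 11 + 80 + 112 = 203.

203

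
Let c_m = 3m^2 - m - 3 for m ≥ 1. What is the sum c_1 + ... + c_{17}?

5151

Over m = 1..17: Σm = 153, Σm² = 1785.
Total = (3)·1785 + (-1)·153 + (-3)·17 = 5151.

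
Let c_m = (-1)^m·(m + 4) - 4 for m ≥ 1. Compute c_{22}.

22

(-1)^22 = 1; m + 4 at m=22 is 26; so c_{22} = 22.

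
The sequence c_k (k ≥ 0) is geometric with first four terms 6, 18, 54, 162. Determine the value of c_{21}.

Common ratio r = 3.
c_k = 6·3^(k-0).
c_{21} = 6·3^21 = 62762119218.

62762119218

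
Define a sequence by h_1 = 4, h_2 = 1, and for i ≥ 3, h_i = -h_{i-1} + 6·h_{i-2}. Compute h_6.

Iterate the recurrence:
h_3 = 23  h_4 = -17  h_5 = 155  h_6 = -257.
(Characteristic roots are 2 and -3.)

-257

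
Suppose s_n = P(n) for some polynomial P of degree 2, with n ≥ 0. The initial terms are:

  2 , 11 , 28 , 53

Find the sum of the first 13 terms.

1st diffs: 9, 17, 25.
2nd diffs: 8, 8 (constant).
So s_n = 4n^2 + 5n + 2.
Continuing: …, 86, 127, 176, 233, …, s_{12} = 638.
Summing n = 0..12 (13 terms) gives 3016.

3016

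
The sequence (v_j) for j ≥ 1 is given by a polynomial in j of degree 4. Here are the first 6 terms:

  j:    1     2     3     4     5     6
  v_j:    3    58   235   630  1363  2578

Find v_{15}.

70843

1st diffs: 55, 177, 395, 733, 1215.
2nd diffs: 122, 218, 338, 482.
3rd diffs: 96, 120, 144.
4th diffs: 24, 24 (constant).
Newton forward-difference form: v_j = 3 + 55·C(j-1,1) + 122·C(j-1,2) + 96·C(j-1,3) + 24·C(j-1,4).
At j = 15: j-1 = 14, so v_{15} = 3 + 770 + 11102 + 34944 + 24024 = 70843.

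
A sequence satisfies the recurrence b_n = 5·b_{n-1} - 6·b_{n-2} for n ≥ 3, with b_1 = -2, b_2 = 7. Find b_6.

2257

Step forward from the initial values:
b_3 = 47; b_4 = 193; b_5 = 683; b_6 = 2257.
(Characteristic roots are 3 and 2.)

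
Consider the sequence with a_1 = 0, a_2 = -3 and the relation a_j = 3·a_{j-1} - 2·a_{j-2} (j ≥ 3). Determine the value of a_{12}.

-6141

a_3 = -9  a_4 = -21  a_5 = -45  a_6 = -93  a_7 = -189  a_8 = -381  a_9 = -765  a_{10} = -1533  a_{11} = -3069  a_{12} = -6141.
(Characteristic roots are 2 and 1.)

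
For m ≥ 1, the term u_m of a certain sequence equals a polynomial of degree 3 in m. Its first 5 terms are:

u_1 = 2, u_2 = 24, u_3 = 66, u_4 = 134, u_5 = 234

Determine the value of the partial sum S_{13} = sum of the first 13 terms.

11752

1st diffs: 22, 42, 68, 100.
2nd diffs: 20, 26, 32.
3rd diffs: 6, 6 (constant).
So u_m = m^3 + 4m^2 + 3m - 6.
Continuing: …, 372, 554, 786, 1074, …, u_{13} = 2906.
Summing m = 1..13 (13 terms) gives 11752.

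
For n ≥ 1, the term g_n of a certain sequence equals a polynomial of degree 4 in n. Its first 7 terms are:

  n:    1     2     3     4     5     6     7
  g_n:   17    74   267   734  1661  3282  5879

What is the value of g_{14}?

85154

1st diffs: 57, 193, 467, 927, 1621, 2597.
2nd diffs: 136, 274, 460, 694, 976.
3rd diffs: 138, 186, 234, 282.
4th diffs: 48, 48, 48 (constant).
Newton forward-difference form: g_n = 17 + 57·C(n-1,1) + 136·C(n-1,2) + 138·C(n-1,3) + 48·C(n-1,4).
At n = 14: n-1 = 13, so g_{14} = 17 + 741 + 10608 + 39468 + 34320 = 85154.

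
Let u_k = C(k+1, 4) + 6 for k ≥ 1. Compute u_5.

C(6, 4) = 15, so u_5 = 21.

21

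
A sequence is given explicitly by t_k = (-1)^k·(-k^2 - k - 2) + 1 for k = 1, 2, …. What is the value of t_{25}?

(-1)^25 = -1; -k^2 - k - 2 at k=25 is -652; so t_{25} = 653.

653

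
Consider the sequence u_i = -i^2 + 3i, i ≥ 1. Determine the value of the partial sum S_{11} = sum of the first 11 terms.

Over i = 1..11: Σi = 66, Σi² = 506.
Total = (-1)·506 + (3)·66 = -308.

-308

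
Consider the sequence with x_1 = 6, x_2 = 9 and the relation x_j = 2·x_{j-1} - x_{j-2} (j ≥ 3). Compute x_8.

27

Iterate the recurrence:
x_3 = 12; x_4 = 15; x_5 = 18; x_6 = 21; x_7 = 24; x_8 = 27.
(Characteristic roots are 1 and 1.)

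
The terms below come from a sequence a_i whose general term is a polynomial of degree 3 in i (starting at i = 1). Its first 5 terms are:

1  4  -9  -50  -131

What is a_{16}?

-7094

1st diffs: 3, -13, -41, -81.
2nd diffs: -16, -28, -40.
3rd diffs: -12, -12 (constant).
Newton forward-difference form: a_i = 1 + 3·C(i-1,1) + (-16)·C(i-1,2) + (-12)·C(i-1,3).
At i = 16: i-1 = 15, so a_{16} = 1 + 45 - 1680 - 5460 = -7094.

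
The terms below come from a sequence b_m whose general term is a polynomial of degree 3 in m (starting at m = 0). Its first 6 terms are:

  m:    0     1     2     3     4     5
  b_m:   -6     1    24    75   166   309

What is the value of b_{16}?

8746

1st diffs: 7, 23, 51, 91, 143.
2nd diffs: 16, 28, 40, 52.
3rd diffs: 12, 12, 12 (constant).
So b_m = 2m^3 + 2m^2 + 3m - 6.
Evaluating at m = 16 gives b_{16} = 8746.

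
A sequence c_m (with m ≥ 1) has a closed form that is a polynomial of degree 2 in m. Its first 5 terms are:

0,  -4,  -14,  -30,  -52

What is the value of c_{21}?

-1220

1st diffs: -4, -10, -16, -22.
2nd diffs: -6, -6, -6 (constant).
Newton forward-difference form: c_m = (-4)·C(m-1,1) + (-6)·C(m-1,2).
At m = 21: m-1 = 20, so c_{21} = -80 - 1140 = -1220.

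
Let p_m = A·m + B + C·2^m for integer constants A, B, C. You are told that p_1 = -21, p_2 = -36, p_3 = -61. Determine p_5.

At m = 1, 2, 3: A + B + 2C = -21; 2A + B + 4C = -36; 3A + B + 8C = -61.
Subtracting the first from the second: A + 2C = -15.
Subtracting the second from the third: A + 4C = -25.
Solving: C = -5, A = -5, then B = -6.
So p_m = -5·m + (-6) + (-5)·2^m; at m=5 this is -191.

-191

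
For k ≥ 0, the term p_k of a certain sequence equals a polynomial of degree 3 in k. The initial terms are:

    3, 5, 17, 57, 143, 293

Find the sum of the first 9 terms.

3207

1st diffs: 2, 12, 40, 86, 150.
2nd diffs: 10, 28, 46, 64.
3rd diffs: 18, 18, 18 (constant).
So p_k = 3k^3 - 4k^2 + 3k + 3.
Continuing: 525, 857, 1307.
Summing k = 0..8 (9 terms) gives 3207.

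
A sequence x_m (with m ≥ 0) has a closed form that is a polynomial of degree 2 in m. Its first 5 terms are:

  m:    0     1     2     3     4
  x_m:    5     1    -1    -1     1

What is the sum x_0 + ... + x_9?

110

1st diffs: -4, -2, 0, 2.
2nd diffs: 2, 2, 2 (constant).
Newton forward-difference form: x_m = 5 + (-4)·C(m,1) + 2·C(m,2).
Continuing: …, 5, 11, 19, 29, …, x_9 = 41.
Summing m = 0..9 (10 terms) gives 110.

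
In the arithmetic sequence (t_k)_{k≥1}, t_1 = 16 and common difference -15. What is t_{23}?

t_k = 16 + (k - 1)·(-15).
t_{23} = 16 + 22·(-15) = -314.

-314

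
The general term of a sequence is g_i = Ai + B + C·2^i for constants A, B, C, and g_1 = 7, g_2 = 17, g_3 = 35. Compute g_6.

Plug in i = 1, 2, 3: A + B + 2C = 7; 2A + B + 4C = 17; 3A + B + 8C = 35.
Subtracting the first from the second: A + 2C = 10.
Subtracting the second from the third: A + 4C = 18.
Solving: C = 4, A = 2, then B = -3.
Therefore g_6 = 12 + (-3) + 4·64 = 265.

265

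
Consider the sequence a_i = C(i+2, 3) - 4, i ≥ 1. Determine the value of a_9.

C(11, 3) = 165, so a_9 = 161.

161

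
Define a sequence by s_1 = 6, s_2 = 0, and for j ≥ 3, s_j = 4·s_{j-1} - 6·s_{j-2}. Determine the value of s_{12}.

25344

Applying the relation repeatedly:
s_3 = -36  s_4 = -144  s_5 = -360  s_6 = -576  s_7 = -144  s_8 = 2880  s_9 = 12384  s_{10} = 32256  s_{11} = 54720  s_{12} = 25344.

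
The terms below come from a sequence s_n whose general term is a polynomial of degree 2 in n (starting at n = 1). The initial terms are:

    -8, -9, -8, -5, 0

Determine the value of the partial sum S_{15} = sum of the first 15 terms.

685

1st diffs: -1, 1, 3, 5.
2nd diffs: 2, 2, 2 (constant).
Newton forward-difference form: s_n = -8 + (-1)·C(n-1,1) + 2·C(n-1,2).
Continuing: …, 7, 16, 27, 40, …, s_{15} = 160.
Summing n = 1..15 (15 terms) gives 685.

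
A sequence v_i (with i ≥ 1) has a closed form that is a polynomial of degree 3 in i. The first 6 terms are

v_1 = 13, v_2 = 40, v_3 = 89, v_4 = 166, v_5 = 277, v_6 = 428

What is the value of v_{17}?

6445

1st diffs: 27, 49, 77, 111, 151.
2nd diffs: 22, 28, 34, 40.
3rd diffs: 6, 6, 6 (constant).
Newton forward-difference form: v_i = 13 + 27·C(i-1,1) + 22·C(i-1,2) + 6·C(i-1,3).
At i = 17: i-1 = 16, so v_{17} = 13 + 432 + 2640 + 3360 = 6445.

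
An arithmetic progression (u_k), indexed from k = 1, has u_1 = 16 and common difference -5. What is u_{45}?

u_k = 16 + (k - 1)·(-5).
u_{45} = 16 + 44·(-5) = -204.

-204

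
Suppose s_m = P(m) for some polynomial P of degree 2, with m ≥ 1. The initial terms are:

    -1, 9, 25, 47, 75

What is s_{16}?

779

1st diffs: 10, 16, 22, 28.
2nd diffs: 6, 6, 6 (constant).
So s_m = 3m^2 + m - 5.
Evaluating at m = 16 gives s_{16} = 779.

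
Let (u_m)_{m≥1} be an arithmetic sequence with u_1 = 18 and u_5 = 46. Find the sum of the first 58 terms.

Common difference d = (46 - 18) / (5 - 1) = 7.
u_m = 18 + (m - 1)·7.
u_{58} = 417; S = 58·(18 + 417)/2 = 12615.

12615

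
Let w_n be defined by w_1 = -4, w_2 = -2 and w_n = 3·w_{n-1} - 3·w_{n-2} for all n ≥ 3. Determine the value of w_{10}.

-648

Iterate the recurrence:
w_3 = 6;  w_4 = 24;  w_5 = 54;  w_6 = 90;  w_7 = 108;  w_8 = 54;  w_9 = -162;  w_{10} = -648.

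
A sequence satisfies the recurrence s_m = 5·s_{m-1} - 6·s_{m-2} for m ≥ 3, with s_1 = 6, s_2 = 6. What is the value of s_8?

Compute successive terms:
s_3 = -6, s_4 = -66, s_5 = -294, s_6 = -1074, s_7 = -3606, s_8 = -11586.
(Characteristic roots are 3 and 2.)

-11586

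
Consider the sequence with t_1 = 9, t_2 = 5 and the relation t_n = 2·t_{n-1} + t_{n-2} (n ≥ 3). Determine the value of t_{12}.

50107

Iterate the recurrence:
t_3 = 19; t_4 = 43; t_5 = 105; t_6 = 253; t_7 = 611; t_8 = 1475; t_9 = 3561; t_{10} = 8597; t_{11} = 20755; t_{12} = 50107.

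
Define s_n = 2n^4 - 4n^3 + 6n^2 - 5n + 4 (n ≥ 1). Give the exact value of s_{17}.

149043

s_{17} = 2·17^4 - 4·17^3 + 6·17^2 - 5·17 + 4 = 149043.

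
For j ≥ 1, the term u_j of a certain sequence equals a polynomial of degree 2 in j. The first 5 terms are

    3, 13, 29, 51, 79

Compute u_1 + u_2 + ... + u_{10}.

1200

1st diffs: 10, 16, 22, 28.
2nd diffs: 6, 6, 6 (constant).
Newton forward-difference form: u_j = 3 + 10·C(j-1,1) + 6·C(j-1,2).
Continuing: …, 113, 153, 199, 251, …, u_{10} = 309.
Summing j = 1..10 (10 terms) gives 1200.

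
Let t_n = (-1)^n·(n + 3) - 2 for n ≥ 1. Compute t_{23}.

(-1)^23 = -1; n + 3 at n=23 is 26; so t_{23} = -28.

-28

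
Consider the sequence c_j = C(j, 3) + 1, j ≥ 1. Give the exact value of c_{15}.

456

C(15, 3) = 455, so c_{15} = 456.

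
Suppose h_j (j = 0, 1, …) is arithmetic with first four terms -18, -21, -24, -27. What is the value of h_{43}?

-147

Common difference d = -3.
h_j = -18 + (j - 0)·(-3).
h_{43} = -18 + 43·(-3) = -147.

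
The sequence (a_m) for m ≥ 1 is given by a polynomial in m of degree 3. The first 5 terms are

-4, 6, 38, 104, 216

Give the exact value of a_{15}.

6506

1st diffs: 10, 32, 66, 112.
2nd diffs: 22, 34, 46.
3rd diffs: 12, 12 (constant).
So a_m = 2m^3 - m^2 - m - 4.
Evaluating at m = 15 gives a_{15} = 6506.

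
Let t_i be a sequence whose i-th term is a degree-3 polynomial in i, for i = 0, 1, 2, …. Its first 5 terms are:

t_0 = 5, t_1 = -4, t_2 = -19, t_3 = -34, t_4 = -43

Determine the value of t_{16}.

1st diffs: -9, -15, -15, -9.
2nd diffs: -6, 0, 6.
3rd diffs: 6, 6 (constant).
Newton forward-difference form: t_i = 5 + (-9)·C(i,1) + (-6)·C(i,2) + 6·C(i,3).
At i = 16: i = 16, so t_{16} = 5 - 144 - 720 + 3360 = 2501.

2501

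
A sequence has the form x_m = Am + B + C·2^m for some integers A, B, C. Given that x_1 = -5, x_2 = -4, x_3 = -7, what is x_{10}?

-2004

Plug in m = 1, 2, 3: A + B + 2C = -5; 2A + B + 4C = -4; 3A + B + 8C = -7.
Subtracting the first from the second: A + 2C = 1.
Subtracting the second from the third: A + 4C = -3.
Solving: C = -2, A = 5, then B = -6.
Therefore x_{10} = 50 + (-6) + (-2)·1024 = -2004.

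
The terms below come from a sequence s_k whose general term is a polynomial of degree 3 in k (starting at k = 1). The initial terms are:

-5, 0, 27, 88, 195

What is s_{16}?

7840

1st diffs: 5, 27, 61, 107.
2nd diffs: 22, 34, 46.
3rd diffs: 12, 12 (constant).
So s_k = 2k^3 - k^2 - 6k.
Evaluating at k = 16 gives s_{16} = 7840.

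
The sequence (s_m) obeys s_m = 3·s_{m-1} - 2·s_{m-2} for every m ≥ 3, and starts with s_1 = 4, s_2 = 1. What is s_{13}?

Iterate the recurrence:
s_3 = -5, s_4 = -17, s_5 = -41, …, s_{10} = -1529, s_{11} = -3065, s_{12} = -6137, s_{13} = -12281.
(Characteristic roots are 2 and 1.)

-12281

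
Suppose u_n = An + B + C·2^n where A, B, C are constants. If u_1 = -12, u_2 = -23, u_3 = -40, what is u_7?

-420

Write the equations: A + B + 2C = -12; 2A + B + 4C = -23; 3A + B + 8C = -40.
Subtracting the first from the second: A + 2C = -11.
Subtracting the second from the third: A + 4C = -17.
Solving: C = -3, A = -5, then B = -1.
Therefore u_7 = -35 + (-1) + (-3)·128 = -420.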